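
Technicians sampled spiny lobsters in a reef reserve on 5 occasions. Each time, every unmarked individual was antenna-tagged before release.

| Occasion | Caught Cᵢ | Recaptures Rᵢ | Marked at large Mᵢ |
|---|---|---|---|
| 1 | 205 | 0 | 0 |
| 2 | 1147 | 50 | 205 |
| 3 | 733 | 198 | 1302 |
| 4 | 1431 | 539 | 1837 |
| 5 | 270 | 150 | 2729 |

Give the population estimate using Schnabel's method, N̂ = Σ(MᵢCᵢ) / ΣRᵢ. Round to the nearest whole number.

Σ MᵢCᵢ = 0·205 + 205·1147 + 1302·733 + 1837·1431 + 2729·270 = 0 + 235135 + 954366 + 2628747 + 736830 = 4555078
Σ Rᵢ = 0 + 50 + 198 + 539 + 150 = 937
N̂ = 4555078 / 937 ≈ 4861.3 → 4861

N ≈ 4861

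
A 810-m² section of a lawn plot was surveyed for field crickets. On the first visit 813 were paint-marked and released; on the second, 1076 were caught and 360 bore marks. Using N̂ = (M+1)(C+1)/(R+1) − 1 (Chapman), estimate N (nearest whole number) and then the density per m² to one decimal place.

N̂ = 814·1077/361 − 1 = 876678/361 − 1 ≈ 2427.47 → 2427
Density = N̂ / area = 2427 / 810 ≈ 3.00 → 3.0 per m²

density ≈ 3.0 field crickets per m²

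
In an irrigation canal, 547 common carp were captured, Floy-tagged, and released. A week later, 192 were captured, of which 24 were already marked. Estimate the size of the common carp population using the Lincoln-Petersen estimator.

N = 4376

N = (547 × 192) / 24 = 105024 / 24 = 4376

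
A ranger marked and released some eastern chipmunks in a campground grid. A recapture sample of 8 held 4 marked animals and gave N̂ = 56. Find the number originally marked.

M = 28

From N = M·C/R: M = N·R / C = 56·4 / 8 = 224 / 8 = 28.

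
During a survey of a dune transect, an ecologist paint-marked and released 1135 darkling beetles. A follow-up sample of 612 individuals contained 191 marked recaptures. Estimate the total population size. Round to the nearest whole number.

N ≈ 3637

The marked fraction in the recapture sample should equal the marked fraction in the population: 191/612 = 1135/N.
N = (1135 × 612) / 191 = 694620 / 191 ≈ 3636.8 → 3637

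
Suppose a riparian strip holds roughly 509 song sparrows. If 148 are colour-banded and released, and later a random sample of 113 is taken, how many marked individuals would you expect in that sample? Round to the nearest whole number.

Expected recaptures E[R] = M·C / N.
E[R] = 148 × 113 / 509 = 16724 / 509 ≈ 32.9 → 33

expected recaptures ≈ 33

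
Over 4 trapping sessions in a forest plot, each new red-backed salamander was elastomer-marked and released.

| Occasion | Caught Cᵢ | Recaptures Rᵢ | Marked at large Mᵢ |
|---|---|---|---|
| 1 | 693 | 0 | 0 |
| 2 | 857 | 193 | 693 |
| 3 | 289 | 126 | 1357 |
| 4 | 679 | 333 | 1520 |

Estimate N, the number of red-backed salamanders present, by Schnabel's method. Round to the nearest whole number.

Σ MᵢCᵢ = 0·693 + 693·857 + 1357·289 + 1520·679 = 0 + 593901 + 392173 + 1032080 = 2018154
Σ Rᵢ = 0 + 193 + 126 + 333 = 652
N̂ = 2018154 / 652 ≈ 3095.3 → 3095

N ≈ 3095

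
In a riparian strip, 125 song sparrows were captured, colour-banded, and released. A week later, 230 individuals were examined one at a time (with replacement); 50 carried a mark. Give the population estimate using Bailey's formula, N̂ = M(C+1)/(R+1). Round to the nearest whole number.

N̂ = 125·(230+1)/(50+1) = 125·231/51 = 28875/51 ≈ 566.2 → 566

N ≈ 566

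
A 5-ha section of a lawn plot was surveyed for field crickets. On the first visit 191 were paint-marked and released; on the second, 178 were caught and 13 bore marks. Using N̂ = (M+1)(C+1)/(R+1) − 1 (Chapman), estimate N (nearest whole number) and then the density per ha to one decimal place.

density ≈ 490.8 field crickets per ha

N̂ = 192·179/14 − 1 = 34368/14 − 1 ≈ 2453.9 → 2454
Density = N̂ / area = 2454 / 5 ≈ 490.80 → 490.8 per ha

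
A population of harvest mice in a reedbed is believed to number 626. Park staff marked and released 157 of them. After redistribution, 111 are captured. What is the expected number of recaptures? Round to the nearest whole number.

expected recaptures ≈ 28

Expected recaptures E[R] = M·C / N.
E[R] = 157 × 111 / 626 = 17427 / 626 ≈ 27.8 → 28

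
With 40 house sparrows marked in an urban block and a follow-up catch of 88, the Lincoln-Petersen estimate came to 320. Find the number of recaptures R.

R = 11

From N = M·C/R: R = M·C / N = 40·88 / 320 = 3520 / 320 = 11.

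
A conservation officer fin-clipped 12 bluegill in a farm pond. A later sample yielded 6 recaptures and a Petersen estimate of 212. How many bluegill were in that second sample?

From N = M·C/R: C = N·R / M = 212·6 / 12 = 1272 / 12 = 106.

C = 106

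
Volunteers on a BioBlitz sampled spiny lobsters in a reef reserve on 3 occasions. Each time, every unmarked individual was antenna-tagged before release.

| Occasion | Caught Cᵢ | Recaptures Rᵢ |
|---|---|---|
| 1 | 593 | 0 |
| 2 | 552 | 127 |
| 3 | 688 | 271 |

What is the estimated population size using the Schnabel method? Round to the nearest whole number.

Marked at large before each occasion: Mᵢ = Σⱼ<ᵢ (Cⱼ − Rⱼ) → M1=0, M2=593, M3=1018
Σ MᵢCᵢ = 0·593 + 593·552 + 1018·688 = 0 + 327336 + 700384 = 1027720
Σ Rᵢ = 0 + 127 + 271 = 398
N̂ = 1027720 / 398 ≈ 2582.2 → 2582

N ≈ 2582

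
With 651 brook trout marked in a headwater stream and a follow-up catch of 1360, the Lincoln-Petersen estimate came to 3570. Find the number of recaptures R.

From N = M·C/R: R = M·C / N = 651·1360 / 3570 = 885360 / 3570 = 248.

R = 248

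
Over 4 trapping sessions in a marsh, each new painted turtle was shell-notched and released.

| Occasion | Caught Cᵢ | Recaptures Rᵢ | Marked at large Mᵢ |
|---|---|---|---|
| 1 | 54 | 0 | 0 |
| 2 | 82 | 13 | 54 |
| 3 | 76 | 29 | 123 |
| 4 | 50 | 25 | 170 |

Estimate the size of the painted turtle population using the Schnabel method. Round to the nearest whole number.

N ≈ 332

Σ MᵢCᵢ = 0·54 + 54·82 + 123·76 + 170·50 = 0 + 4428 + 9348 + 8500 = 22276
Σ Rᵢ = 0 + 13 + 29 + 25 = 67
N̂ = 22276 / 67 ≈ 332.48 → 332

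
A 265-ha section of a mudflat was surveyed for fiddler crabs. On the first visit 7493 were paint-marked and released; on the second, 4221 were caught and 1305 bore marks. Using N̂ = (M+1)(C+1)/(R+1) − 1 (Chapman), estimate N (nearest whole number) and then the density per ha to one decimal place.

density ≈ 91.4 fiddler crabs per ha

N̂ = 7494·4222/1306 − 1 = 31639668/1306 − 1 ≈ 24225.4 → 24225
Density = N̂ / area = 24225 / 265 ≈ 91.42 → 91.4 per ha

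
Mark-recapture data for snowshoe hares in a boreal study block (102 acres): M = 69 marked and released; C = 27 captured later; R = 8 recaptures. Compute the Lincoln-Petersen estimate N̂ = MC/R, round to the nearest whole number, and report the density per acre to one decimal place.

N̂ = 69·27/8 = 1863/8 ≈ 232.9 → 233
Density = N̂ / area = 233 / 102 ≈ 2.28 → 2.3 per acre

density ≈ 2.3 snowshoe hares per acre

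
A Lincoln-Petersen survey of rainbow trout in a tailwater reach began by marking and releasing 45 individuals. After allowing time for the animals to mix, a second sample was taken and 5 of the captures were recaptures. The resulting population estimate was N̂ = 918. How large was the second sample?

From N = M·C/R: C = N·R / M = 918·5 / 45 = 4590 / 45 = 102.

C = 102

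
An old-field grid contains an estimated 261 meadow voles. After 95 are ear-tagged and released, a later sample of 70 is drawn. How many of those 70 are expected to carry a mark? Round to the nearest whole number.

expected recaptures ≈ 25

Expected recaptures E[R] = M·C / N.
E[R] = 95 × 70 / 261 = 6650 / 261 ≈ 25.48 → 25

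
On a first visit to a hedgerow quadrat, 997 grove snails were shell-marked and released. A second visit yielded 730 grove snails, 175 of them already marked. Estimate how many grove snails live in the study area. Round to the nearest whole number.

N = (997 × 730) / 175 = 727810 / 175 ≈ 4158.9 → 4159

N ≈ 4159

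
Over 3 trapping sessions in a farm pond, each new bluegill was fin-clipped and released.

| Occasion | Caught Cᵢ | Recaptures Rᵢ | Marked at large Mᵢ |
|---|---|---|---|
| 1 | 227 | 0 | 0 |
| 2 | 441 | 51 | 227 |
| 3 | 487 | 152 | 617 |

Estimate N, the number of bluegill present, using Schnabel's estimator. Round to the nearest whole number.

Σ MᵢCᵢ = 0·227 + 227·441 + 617·487 = 0 + 100107 + 300479 = 400586
Σ Rᵢ = 0 + 51 + 152 = 203
N̂ = 400586 / 203 ≈ 1973.3 → 1973

N ≈ 1973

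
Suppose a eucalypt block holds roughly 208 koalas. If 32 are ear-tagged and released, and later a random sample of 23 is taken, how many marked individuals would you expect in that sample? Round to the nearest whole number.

expected recaptures ≈ 4

Expected recaptures E[R] = M·C / N.
E[R] = 32 × 23 / 208 = 736 / 208 ≈ 3.5 → 4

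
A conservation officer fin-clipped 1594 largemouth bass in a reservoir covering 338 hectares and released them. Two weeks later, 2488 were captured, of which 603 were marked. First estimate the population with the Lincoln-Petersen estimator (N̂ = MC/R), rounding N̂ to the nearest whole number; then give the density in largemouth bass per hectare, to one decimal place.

density ≈ 19.5 largemouth bass per hectare

N̂ = 1594·2488/603 = 3965872/603 ≈ 6576.9 → 6577
Density = N̂ / area = 6577 / 338 ≈ 19.46 → 19.5 per hectare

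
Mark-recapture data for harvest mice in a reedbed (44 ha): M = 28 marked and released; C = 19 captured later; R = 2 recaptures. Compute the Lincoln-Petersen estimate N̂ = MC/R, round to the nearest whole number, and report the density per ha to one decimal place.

N̂ = 28·19/2 = 532/2 = 266
Density = N̂ / area = 266 / 44 ≈ 6.045 → 6.0 per ha

density ≈ 6.0 harvest mice per ha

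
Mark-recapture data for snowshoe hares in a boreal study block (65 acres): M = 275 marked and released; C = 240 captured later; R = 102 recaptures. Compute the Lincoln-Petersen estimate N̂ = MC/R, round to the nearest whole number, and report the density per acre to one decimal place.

N̂ = 275·240/102 = 66000/102 ≈ 647.1 → 647
Density = N̂ / area = 647 / 65 ≈ 9.95 → 10.0 per acre

density ≈ 10.0 snowshoe hares per acre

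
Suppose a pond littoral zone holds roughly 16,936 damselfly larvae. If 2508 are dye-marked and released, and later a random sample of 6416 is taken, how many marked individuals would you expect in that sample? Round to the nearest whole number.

expected recaptures ≈ 950

Expected recaptures E[R] = M·C / N.
E[R] = 2508 × 6416 / 16936 = 16091328 / 16936 ≈ 950.1 → 950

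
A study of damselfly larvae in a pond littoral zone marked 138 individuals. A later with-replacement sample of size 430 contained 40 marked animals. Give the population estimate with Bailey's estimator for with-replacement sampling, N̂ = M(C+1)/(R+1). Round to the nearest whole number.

N̂ = 138·(430+1)/(40+1) = 138·431/41 = 59478/41 ≈ 1450.7 → 1451

N ≈ 1451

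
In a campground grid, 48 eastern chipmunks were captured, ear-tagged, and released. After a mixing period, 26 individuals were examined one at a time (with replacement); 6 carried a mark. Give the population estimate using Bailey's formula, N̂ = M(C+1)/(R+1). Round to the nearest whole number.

N ≈ 185

N̂ = 48·(26+1)/(6+1) = 48·27/7 = 1296/7 ≈ 185.1 → 185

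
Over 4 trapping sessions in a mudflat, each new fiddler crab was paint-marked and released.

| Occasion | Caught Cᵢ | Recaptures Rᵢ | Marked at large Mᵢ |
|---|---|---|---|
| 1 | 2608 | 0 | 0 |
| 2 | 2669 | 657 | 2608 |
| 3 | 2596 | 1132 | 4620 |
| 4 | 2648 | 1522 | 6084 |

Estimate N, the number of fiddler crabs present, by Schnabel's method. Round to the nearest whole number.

N ≈ 10,590

Σ MᵢCᵢ = 0·2608 + 2608·2669 + 4620·2596 + 6084·2648 = 0 + 6960752 + 11993520 + 16110432 = 35064704
Σ Rᵢ = 0 + 657 + 1132 + 1522 = 3311
N̂ = 35064704 / 3311 ≈ 10590.4 → 10590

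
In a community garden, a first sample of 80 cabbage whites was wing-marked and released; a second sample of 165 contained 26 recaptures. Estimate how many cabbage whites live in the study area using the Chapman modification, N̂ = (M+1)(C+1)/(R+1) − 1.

N̂ = (80+1)(165+1)/(26+1) − 1 = 81·166/27 − 1
= 13446/27 − 1 = 498 − 1 = 497

N = 497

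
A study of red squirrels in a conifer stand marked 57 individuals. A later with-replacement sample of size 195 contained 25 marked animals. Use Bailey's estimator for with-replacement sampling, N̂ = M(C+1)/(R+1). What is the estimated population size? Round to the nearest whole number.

N̂ = 57·(195+1)/(25+1) = 57·196/26 = 11172/26 ≈ 429.7 → 430

N ≈ 430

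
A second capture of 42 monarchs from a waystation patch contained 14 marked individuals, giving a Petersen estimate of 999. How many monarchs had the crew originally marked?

M = 333

From N = M·C/R: M = N·R / C = 999·14 / 42 = 13986 / 42 = 333.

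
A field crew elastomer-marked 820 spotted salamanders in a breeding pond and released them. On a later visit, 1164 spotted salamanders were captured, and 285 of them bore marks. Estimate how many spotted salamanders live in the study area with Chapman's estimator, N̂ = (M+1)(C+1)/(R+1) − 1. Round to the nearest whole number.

N ≈ 3343

N̂ = (820+1)(1164+1)/(285+1) − 1 = 821·1165/286 − 1
= 956465/286 − 1 ≈ 3344.3 − 1 ≈ 3343.3 → 3343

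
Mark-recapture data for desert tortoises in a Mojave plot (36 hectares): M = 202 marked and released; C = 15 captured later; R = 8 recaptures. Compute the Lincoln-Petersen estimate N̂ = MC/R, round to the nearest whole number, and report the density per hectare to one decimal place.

density ≈ 10.5 desert tortoises per hectare

N̂ = 202·15/8 = 3030/8 ≈ 378.8 → 379
Density = N̂ / area = 379 / 36 ≈ 10.53 → 10.5 per hectare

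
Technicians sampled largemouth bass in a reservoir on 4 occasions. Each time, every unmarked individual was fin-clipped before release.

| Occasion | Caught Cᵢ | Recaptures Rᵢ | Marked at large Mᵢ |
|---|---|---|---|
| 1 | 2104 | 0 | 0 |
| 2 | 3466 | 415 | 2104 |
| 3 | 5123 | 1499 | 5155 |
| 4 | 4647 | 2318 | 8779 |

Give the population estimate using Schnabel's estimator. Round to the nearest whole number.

N ≈ 17,603

Σ MᵢCᵢ = 0·2104 + 2104·3466 + 5155·5123 + 8779·4647 = 0 + 7292464 + 26409065 + 40796013 = 74497542
Σ Rᵢ = 0 + 415 + 1499 + 2318 = 4232
N̂ = 74497542 / 4232 ≈ 17603.4 → 17603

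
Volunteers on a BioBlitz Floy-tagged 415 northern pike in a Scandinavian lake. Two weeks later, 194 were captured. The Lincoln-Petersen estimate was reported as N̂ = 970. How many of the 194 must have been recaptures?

R = 83

From N = M·C/R: R = M·C / N = 415·194 / 970 = 80510 / 970 = 83.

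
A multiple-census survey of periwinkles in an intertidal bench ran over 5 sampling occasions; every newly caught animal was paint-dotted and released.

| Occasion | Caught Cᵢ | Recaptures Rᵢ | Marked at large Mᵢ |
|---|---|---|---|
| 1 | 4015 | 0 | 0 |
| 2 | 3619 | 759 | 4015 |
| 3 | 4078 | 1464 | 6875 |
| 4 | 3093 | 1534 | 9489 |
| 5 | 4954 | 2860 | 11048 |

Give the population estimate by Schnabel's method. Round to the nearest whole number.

N ≈ 19,140

Σ MᵢCᵢ = 0·4015 + 4015·3619 + 6875·4078 + 9489·3093 + 11048·4954 = 0 + 14530285 + 28036250 + 29349477 + 54731792 = 126647804
Σ Rᵢ = 0 + 759 + 1464 + 1534 + 2860 = 6617
N̂ = 126647804 / 6617 ≈ 19139.8 → 19140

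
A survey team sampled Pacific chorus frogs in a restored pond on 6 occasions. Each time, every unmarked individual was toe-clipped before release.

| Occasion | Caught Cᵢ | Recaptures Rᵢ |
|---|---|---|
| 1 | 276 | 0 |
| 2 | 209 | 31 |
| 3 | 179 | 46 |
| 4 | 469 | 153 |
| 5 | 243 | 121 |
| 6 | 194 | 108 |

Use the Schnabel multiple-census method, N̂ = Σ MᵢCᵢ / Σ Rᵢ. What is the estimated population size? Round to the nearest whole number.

Marked at large before each occasion: Mᵢ = Σⱼ<ᵢ (Cⱼ − Rⱼ) → M1=0, M2=276, M3=454, M4=587, M5=903, M6=1025
Σ MᵢCᵢ = 0·276 + 276·209 + 454·179 + 587·469 + 903·243 + 1025·194 = 0 + 57684 + 81266 + 275303 + 219429 + 198850 = 832532
Σ Rᵢ = 0 + 31 + 46 + 153 + 121 + 108 = 459
N̂ = 832532 / 459 ≈ 1813.8 → 1814

N ≈ 1814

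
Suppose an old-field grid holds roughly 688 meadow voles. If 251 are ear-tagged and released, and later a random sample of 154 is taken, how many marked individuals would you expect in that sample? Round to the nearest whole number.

expected recaptures ≈ 56

Expected recaptures E[R] = M·C / N.
E[R] = 251 × 154 / 688 = 38654 / 688 ≈ 56.2 → 56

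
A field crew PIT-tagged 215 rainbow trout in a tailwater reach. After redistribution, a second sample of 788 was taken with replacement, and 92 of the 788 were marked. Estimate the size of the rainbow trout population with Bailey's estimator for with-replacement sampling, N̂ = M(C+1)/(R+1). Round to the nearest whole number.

N ≈ 1824

N̂ = 215·(788+1)/(92+1) = 215·789/93 = 169635/93 ≈ 1824.0 → 1824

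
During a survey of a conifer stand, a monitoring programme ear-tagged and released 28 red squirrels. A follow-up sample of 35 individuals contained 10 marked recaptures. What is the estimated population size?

N = (28 × 35) / 10 = 980 / 10 = 98

N = 98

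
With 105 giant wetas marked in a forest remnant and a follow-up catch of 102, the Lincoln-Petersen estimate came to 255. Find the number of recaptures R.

From N = M·C/R: R = M·C / N = 105·102 / 255 = 10710 / 255 = 42.

R = 42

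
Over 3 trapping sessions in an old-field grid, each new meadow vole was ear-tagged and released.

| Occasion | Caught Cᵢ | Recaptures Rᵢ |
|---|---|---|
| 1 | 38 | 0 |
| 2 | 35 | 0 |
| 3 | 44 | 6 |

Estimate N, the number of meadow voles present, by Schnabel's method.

N = 757

Marked at large before each occasion: Mᵢ = Σⱼ<ᵢ (Cⱼ − Rⱼ) → M1=0, M2=38, M3=73
Σ MᵢCᵢ = 0·38 + 38·35 + 73·44 = 0 + 1330 + 3212 = 4542
Σ Rᵢ = 0 + 0 + 6 = 6
N̂ = 4542 / 6 = 757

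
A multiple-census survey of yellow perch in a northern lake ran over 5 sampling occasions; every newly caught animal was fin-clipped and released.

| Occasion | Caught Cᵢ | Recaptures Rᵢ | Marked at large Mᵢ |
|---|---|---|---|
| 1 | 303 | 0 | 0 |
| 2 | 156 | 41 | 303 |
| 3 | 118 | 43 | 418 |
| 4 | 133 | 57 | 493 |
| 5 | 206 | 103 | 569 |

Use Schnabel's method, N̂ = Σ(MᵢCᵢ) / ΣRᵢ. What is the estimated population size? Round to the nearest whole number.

N ≈ 1145

Σ MᵢCᵢ = 0·303 + 303·156 + 418·118 + 493·133 + 569·206 = 0 + 47268 + 49324 + 65569 + 117214 = 279375
Σ Rᵢ = 0 + 41 + 43 + 57 + 103 = 244
N̂ = 279375 / 244 ≈ 1145.0 → 1145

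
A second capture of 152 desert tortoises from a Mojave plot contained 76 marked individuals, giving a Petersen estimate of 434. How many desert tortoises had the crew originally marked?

From N = M·C/R: M = N·R / C = 434·76 / 152 = 32984 / 152 = 217.

M = 217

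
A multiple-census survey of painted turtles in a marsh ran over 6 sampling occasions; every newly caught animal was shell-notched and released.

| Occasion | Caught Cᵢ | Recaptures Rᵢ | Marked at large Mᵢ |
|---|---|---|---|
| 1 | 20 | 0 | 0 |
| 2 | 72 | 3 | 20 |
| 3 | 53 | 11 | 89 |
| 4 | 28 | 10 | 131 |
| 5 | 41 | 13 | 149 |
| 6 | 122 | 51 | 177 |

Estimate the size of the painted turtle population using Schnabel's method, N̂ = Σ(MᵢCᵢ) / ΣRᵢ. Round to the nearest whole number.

Σ MᵢCᵢ = 0·20 + 20·72 + 89·53 + 131·28 + 149·41 + 177·122 = 0 + 1440 + 4717 + 3668 + 6109 + 21594 = 37528
Σ Rᵢ = 0 + 3 + 11 + 10 + 13 + 51 = 88
N̂ = 37528 / 88 ≈ 426.45 → 426

N ≈ 426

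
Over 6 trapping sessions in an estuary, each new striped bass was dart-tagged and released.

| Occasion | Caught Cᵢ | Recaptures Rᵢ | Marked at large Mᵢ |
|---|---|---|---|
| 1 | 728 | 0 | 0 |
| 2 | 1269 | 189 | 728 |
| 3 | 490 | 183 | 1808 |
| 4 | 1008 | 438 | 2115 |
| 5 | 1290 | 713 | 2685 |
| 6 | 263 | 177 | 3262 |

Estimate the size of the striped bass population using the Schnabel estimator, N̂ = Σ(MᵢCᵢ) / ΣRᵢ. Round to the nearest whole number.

Σ MᵢCᵢ = 0·728 + 728·1269 + 1808·490 + 2115·1008 + 2685·1290 + 3262·263 = 0 + 923832 + 885920 + 2131920 + 3463650 + 857906 = 8263228
Σ Rᵢ = 0 + 189 + 183 + 438 + 713 + 177 = 1700
N̂ = 8263228 / 1700 ≈ 4860.7 → 4861

N ≈ 4861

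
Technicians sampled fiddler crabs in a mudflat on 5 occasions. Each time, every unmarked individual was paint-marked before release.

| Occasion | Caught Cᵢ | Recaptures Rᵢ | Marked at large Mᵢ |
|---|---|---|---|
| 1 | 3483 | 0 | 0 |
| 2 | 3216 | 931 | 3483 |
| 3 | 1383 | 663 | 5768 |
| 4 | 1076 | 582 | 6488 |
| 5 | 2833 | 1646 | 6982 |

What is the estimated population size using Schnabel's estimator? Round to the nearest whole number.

Σ MᵢCᵢ = 0·3483 + 3483·3216 + 5768·1383 + 6488·1076 + 6982·2833 = 0 + 11201328 + 7977144 + 6981088 + 19780006 = 45939566
Σ Rᵢ = 0 + 931 + 663 + 582 + 1646 = 3822
N̂ = 45939566 / 3822 ≈ 12019.8 → 12020

N ≈ 12,020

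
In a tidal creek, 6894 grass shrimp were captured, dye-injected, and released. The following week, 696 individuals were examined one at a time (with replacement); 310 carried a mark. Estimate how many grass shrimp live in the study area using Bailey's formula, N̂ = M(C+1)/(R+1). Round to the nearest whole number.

N̂ = 6894·(696+1)/(310+1) = 6894·697/311 = 4805118/311 ≈ 15450.5 → 15451

N ≈ 15,451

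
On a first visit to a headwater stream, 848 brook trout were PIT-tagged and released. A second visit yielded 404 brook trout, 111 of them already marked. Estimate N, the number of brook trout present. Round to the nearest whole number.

N ≈ 3086

N = (848 × 404) / 111 = 342592 / 111 ≈ 3086.4 → 3086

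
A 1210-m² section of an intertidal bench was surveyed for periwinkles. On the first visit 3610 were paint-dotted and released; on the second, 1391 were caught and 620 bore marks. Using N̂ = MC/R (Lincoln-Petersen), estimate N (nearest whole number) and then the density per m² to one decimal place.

density ≈ 6.7 periwinkles per m²

N̂ = 3610·1391/620 = 5021510/620 ≈ 8099.2 → 8099
Density = N̂ / area = 8099 / 1210 ≈ 6.69 → 6.7 per m²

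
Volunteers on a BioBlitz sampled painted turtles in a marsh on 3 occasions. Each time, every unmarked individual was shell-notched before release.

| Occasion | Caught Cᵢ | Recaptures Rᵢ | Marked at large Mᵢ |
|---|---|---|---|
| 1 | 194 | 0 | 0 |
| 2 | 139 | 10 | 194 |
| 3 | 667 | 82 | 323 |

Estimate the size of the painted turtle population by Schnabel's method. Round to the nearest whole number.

Σ MᵢCᵢ = 0·194 + 194·139 + 323·667 = 0 + 26966 + 215441 = 242407
Σ Rᵢ = 0 + 10 + 82 = 92
N̂ = 242407 / 92 ≈ 2634.9 → 2635

N ≈ 2635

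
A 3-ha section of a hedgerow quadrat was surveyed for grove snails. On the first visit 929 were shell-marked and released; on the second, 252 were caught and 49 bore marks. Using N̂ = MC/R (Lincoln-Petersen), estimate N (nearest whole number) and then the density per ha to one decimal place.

N̂ = 929·252/49 = 234108/49 ≈ 4777.7 → 4778
Density = N̂ / area = 4778 / 3 ≈ 1592.67 → 1592.7 per ha

density ≈ 1592.7 grove snails per ha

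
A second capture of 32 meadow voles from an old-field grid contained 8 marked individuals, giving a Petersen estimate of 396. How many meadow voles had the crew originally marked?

M = 99

From N = M·C/R: M = N·R / C = 396·8 / 32 = 3168 / 32 = 99.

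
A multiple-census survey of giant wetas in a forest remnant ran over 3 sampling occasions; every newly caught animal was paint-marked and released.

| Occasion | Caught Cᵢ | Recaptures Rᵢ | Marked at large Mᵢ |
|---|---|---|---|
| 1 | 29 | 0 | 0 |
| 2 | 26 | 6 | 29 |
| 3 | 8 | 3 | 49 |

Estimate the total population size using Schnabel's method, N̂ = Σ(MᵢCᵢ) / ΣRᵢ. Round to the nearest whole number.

N ≈ 127

Σ MᵢCᵢ = 0·29 + 29·26 + 49·8 = 0 + 754 + 392 = 1146
Σ Rᵢ = 0 + 6 + 3 = 9
N̂ = 1146 / 9 ≈ 127.3 → 127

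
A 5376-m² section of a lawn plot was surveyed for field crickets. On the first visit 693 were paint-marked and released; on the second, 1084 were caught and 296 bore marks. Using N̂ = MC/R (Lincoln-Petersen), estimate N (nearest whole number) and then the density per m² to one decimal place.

N̂ = 693·1084/296 = 751212/296 ≈ 2537.9 → 2538
Density = N̂ / area = 2538 / 5376 ≈ 0.47 → 0.5 per m²

density ≈ 0.5 field crickets per m²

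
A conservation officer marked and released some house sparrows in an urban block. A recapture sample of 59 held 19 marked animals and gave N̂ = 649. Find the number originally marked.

M = 209

From N = M·C/R: M = N·R / C = 649·19 / 59 = 12331 / 59 = 209.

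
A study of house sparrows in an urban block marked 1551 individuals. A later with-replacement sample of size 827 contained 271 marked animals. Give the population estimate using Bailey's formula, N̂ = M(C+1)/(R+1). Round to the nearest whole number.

N ≈ 4721

N̂ = 1551·(827+1)/(271+1) = 1551·828/272 = 1284228/272 ≈ 4721.4 → 4721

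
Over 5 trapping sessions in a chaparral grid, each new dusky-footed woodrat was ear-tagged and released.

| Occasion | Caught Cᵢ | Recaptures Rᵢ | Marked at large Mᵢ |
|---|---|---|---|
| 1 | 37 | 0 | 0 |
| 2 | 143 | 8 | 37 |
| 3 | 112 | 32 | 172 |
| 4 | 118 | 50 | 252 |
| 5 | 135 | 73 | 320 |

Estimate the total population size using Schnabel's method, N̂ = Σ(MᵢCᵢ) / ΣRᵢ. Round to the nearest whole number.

Σ MᵢCᵢ = 0·37 + 37·143 + 172·112 + 252·118 + 320·135 = 0 + 5291 + 19264 + 29736 + 43200 = 97491
Σ Rᵢ = 0 + 8 + 32 + 50 + 73 = 163
N̂ = 97491 / 163 ≈ 598.1 → 598

N ≈ 598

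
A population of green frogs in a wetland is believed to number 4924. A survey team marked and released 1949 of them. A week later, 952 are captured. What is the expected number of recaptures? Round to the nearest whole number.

The marked fraction of the population is 1949/4924, so in a sample of 952 expect C·(M/N) marked.
E[R] = 1949 × 952 / 4924 = 1855448 / 4924 ≈ 376.8 → 377

expected recaptures ≈ 377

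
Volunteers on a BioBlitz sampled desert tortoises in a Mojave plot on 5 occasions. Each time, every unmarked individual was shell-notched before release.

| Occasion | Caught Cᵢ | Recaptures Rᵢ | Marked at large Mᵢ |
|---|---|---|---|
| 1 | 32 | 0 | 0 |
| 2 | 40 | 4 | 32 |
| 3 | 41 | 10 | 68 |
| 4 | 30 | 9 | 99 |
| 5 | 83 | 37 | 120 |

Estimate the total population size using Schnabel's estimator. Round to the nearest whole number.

Σ MᵢCᵢ = 0·32 + 32·40 + 68·41 + 99·30 + 120·83 = 0 + 1280 + 2788 + 2970 + 9960 = 16998
Σ Rᵢ = 0 + 4 + 10 + 9 + 37 = 60
N̂ = 16998 / 60 ≈ 283.3 → 283

N ≈ 283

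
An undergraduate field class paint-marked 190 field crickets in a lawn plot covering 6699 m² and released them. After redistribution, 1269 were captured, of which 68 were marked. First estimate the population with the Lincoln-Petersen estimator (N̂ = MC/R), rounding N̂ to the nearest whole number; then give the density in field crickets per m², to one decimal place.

N̂ = 190·1269/68 = 241110/68 ≈ 3545.7 → 3546
Density = N̂ / area = 3546 / 6699 ≈ 0.53 → 0.5 per m²

density ≈ 0.5 field crickets per m²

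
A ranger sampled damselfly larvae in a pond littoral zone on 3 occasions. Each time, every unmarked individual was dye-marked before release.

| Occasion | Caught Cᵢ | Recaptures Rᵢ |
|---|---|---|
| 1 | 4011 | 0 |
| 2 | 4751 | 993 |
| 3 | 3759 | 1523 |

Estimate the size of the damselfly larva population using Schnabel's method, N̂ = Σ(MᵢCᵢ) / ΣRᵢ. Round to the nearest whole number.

Marked at large before each occasion: Mᵢ = Σⱼ<ᵢ (Cⱼ − Rⱼ) → M1=0, M2=4011, M3=7769
Σ MᵢCᵢ = 0·4011 + 4011·4751 + 7769·3759 = 0 + 19056261 + 29203671 = 48259932
Σ Rᵢ = 0 + 993 + 1523 = 2516
N̂ = 48259932 / 2516 ≈ 19181.2 → 19181

N ≈ 19,181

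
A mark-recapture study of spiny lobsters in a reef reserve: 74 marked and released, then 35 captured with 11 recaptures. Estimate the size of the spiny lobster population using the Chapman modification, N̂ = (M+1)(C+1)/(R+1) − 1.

N̂ = (74+1)(35+1)/(11+1) − 1 = 75·36/12 − 1
= 2700/12 − 1 = 225 − 1 = 224

N = 224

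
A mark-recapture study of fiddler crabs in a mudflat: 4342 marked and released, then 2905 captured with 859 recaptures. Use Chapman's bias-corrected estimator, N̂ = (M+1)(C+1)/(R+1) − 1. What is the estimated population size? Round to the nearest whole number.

N̂ = (4342+1)(2905+1)/(859+1) − 1 = 4343·2906/860 − 1
= 12620758/860 − 1 ≈ 14675.3 − 1 ≈ 14674.3 → 14674

N ≈ 14,674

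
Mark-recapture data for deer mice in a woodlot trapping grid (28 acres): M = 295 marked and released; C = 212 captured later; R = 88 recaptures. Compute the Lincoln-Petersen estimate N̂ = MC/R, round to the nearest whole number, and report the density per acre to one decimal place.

N̂ = 295·212/88 = 62540/88 ≈ 710.7 → 711
Density = N̂ / area = 711 / 28 ≈ 25.39 → 25.4 per acre

density ≈ 25.4 deer mice per acre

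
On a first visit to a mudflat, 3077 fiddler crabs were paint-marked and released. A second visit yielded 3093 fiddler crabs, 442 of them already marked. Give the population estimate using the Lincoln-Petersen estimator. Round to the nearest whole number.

The marked fraction in the recapture sample should equal the marked fraction in the population: 442/3093 = 3077/N.
N = (3077 × 3093) / 442 = 9517161 / 442 ≈ 21532.0 → 21532

N ≈ 21,532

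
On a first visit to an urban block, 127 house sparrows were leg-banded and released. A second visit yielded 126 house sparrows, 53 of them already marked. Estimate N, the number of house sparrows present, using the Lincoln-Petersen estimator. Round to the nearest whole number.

N ≈ 302

N = (127 × 126) / 53 = 16002 / 53 ≈ 301.9 → 302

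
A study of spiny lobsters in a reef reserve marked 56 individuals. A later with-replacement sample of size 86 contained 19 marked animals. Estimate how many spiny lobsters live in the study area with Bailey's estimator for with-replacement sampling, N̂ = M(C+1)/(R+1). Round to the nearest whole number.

N ≈ 244

N̂ = 56·(86+1)/(19+1) = 56·87/20 = 4872/20 ≈ 243.6 → 244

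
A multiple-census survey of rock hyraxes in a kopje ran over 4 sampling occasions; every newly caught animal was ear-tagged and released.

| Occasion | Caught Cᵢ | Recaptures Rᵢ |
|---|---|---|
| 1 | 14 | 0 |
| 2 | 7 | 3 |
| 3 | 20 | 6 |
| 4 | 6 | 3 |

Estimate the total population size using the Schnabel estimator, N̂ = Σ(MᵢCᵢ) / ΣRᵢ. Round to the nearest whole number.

N ≈ 54

Marked at large before each occasion: Mᵢ = Σⱼ<ᵢ (Cⱼ − Rⱼ) → M1=0, M2=14, M3=18, M4=32
Σ MᵢCᵢ = 0·14 + 14·7 + 18·20 + 32·6 = 0 + 98 + 360 + 192 = 650
Σ Rᵢ = 0 + 3 + 6 + 3 = 12
N̂ = 650 / 12 ≈ 54.2 → 54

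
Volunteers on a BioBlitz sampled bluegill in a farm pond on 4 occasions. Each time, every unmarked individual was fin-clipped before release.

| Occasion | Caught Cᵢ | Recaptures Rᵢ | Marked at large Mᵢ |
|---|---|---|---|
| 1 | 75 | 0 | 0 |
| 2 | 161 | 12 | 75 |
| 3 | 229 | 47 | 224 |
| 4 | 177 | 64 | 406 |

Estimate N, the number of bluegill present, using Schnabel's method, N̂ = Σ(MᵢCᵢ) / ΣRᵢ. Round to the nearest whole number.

Σ MᵢCᵢ = 0·75 + 75·161 + 224·229 + 406·177 = 0 + 12075 + 51296 + 71862 = 135233
Σ Rᵢ = 0 + 12 + 47 + 64 = 123
N̂ = 135233 / 123 ≈ 1099.46 → 1099

N ≈ 1099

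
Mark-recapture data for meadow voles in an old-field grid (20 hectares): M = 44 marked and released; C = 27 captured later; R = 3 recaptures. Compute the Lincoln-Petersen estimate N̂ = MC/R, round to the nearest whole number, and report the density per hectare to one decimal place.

N̂ = 44·27/3 = 1188/3 = 396
Density = N̂ / area = 396 / 20 ≈ 19.80 → 19.8 per hectare

density ≈ 19.8 meadow voles per hectare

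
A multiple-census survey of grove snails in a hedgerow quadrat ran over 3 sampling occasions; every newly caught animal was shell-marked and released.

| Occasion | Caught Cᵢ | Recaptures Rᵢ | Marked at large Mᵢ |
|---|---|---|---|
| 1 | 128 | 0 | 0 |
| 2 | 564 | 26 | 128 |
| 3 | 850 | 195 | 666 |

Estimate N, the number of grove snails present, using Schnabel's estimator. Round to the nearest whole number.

N ≈ 2888

Σ MᵢCᵢ = 0·128 + 128·564 + 666·850 = 0 + 72192 + 566100 = 638292
Σ Rᵢ = 0 + 26 + 195 = 221
N̂ = 638292 / 221 ≈ 2888.2 → 2888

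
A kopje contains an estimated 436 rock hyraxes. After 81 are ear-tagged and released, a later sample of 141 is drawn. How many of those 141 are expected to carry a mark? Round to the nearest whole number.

expected recaptures ≈ 26

The marked fraction of the population is 81/436, so in a sample of 141 expect C·(M/N) marked.
E[R] = 81 × 141 / 436 = 11421 / 436 ≈ 26.2 → 26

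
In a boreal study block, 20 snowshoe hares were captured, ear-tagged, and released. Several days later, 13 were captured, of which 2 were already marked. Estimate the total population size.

N = 130

If marked individuals mix randomly, R/C ≈ M/N, giving N ≈ M·C/R.
N = (20 × 13) / 2 = 260 / 2 = 130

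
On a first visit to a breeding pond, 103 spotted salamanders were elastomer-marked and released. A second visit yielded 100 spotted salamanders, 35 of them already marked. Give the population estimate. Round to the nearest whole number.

N ≈ 294

N = (103 × 100) / 35 = 10300 / 35 ≈ 294.3 → 294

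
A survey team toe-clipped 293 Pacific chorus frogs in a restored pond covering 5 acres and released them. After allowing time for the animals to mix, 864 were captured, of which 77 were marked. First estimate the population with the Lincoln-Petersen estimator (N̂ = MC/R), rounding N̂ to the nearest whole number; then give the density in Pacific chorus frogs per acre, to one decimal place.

N̂ = 293·864/77 = 253152/77 ≈ 3287.7 → 3288
Density = N̂ / area = 3288 / 5 ≈ 657.60 → 657.6 per acre

density ≈ 657.6 Pacific chorus frogs per acre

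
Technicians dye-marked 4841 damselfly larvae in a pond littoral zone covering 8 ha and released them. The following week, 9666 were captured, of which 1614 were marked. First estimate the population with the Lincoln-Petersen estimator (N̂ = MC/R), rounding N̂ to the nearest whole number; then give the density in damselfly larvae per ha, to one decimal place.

density ≈ 3624.0 damselfly larvae per ha

N̂ = 4841·9666/1614 = 46793106/1614 ≈ 28992.0 → 28992
Density = N̂ / area = 28992 / 8 = 3624.0 per ha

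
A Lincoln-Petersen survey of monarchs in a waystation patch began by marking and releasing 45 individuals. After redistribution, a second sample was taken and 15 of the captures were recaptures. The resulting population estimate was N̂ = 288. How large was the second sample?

From N = M·C/R: C = N·R / M = 288·15 / 45 = 4320 / 45 = 96.

C = 96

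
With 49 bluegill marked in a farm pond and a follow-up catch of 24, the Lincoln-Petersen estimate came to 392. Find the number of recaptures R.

R = 3

From N = M·C/R: R = M·C / N = 49·24 / 392 = 1176 / 392 = 3.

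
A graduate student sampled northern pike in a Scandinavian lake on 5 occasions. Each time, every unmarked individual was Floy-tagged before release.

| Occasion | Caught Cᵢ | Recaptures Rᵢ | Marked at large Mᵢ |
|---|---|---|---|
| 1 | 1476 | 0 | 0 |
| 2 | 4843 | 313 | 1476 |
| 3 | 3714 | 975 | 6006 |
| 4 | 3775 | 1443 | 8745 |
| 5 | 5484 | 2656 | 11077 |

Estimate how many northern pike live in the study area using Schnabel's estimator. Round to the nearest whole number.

N ≈ 22,872

Σ MᵢCᵢ = 0·1476 + 1476·4843 + 6006·3714 + 8745·3775 + 11077·5484 = 0 + 7148268 + 22306284 + 33012375 + 60746268 = 123213195
Σ Rᵢ = 0 + 313 + 975 + 1443 + 2656 = 5387
N̂ = 123213195 / 5387 ≈ 22872.3 → 22872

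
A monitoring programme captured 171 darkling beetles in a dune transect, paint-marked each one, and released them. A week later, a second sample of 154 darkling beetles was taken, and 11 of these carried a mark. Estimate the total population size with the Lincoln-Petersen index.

N = 2394

The marked fraction in the recapture sample should equal the marked fraction in the population: 11/154 = 171/N.
N = (171 × 154) / 11 = 26334 / 11 = 2394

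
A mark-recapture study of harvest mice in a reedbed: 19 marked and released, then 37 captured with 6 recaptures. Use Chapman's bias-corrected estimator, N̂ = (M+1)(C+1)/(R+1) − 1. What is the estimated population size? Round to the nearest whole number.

N ≈ 108

N̂ = (19+1)(37+1)/(6+1) − 1 = 20·38/7 − 1
= 760/7 − 1 ≈ 108.6 − 1 ≈ 107.6 → 108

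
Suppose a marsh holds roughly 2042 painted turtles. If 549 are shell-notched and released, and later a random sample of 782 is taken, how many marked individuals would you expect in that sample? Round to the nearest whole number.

expected recaptures ≈ 210

The marked fraction of the population is 549/2042, so in a sample of 782 expect C·(M/N) marked.
E[R] = 549 × 782 / 2042 = 429318 / 2042 ≈ 210.2 → 210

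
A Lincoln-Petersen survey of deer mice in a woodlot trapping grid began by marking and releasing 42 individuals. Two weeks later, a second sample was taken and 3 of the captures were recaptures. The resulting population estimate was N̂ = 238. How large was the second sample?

From N = M·C/R: C = N·R / M = 238·3 / 42 = 714 / 42 = 17.

C = 17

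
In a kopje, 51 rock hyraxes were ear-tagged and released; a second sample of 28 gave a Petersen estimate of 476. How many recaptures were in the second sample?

R = 3

From N = M·C/R: R = M·C / N = 51·28 / 476 = 1428 / 476 = 3.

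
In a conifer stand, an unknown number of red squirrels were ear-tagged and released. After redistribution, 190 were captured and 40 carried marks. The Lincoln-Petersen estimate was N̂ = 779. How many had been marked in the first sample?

M = 164

From N = M·C/R: M = N·R / C = 779·40 / 190 = 31160 / 190 = 164.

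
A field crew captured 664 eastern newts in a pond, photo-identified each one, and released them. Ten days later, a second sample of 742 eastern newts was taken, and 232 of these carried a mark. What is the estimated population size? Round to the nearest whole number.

If marked individuals mix randomly, R/C ≈ M/N, giving N ≈ M·C/R.
N = (664 × 742) / 232 = 492688 / 232 ≈ 2123.7 → 2124

N ≈ 2124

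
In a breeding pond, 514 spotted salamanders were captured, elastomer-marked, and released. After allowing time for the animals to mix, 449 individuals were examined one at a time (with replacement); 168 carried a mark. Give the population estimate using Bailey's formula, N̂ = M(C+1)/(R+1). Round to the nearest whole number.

N̂ = 514·(449+1)/(168+1) = 514·450/169 = 231300/169 ≈ 1368.6 → 1369

N ≈ 1369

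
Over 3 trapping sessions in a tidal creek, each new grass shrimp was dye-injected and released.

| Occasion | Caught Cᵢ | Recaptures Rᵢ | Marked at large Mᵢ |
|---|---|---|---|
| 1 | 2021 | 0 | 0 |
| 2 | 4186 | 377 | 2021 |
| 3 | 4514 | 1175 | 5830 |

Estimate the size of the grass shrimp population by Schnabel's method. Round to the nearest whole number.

Σ MᵢCᵢ = 0·2021 + 2021·4186 + 5830·4514 = 0 + 8459906 + 26316620 = 34776526
Σ Rᵢ = 0 + 377 + 1175 = 1552
N̂ = 34776526 / 1552 ≈ 22407.6 → 22408

N ≈ 22,408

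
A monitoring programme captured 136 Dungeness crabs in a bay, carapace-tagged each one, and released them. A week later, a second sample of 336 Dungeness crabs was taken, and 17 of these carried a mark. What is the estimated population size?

N = (136 × 336) / 17 = 45696 / 17 = 2688

N = 2688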